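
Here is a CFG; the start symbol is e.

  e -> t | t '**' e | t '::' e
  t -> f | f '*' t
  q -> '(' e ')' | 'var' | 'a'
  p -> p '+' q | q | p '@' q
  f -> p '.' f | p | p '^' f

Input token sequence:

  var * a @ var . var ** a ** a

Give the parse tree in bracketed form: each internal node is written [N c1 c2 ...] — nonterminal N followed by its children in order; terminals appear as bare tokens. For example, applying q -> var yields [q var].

[e [t [f [p [q var]]] * [t [f [p [p [q a]] @ [q var]] . [f [p [q var]]]]]] ** [e [t [f [p [q a]]]] ** [e [t [f [p [q a]]]]]]]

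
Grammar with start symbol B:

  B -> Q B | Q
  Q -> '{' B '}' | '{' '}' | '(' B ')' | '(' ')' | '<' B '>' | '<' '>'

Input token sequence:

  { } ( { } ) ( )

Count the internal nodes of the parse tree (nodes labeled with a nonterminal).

8

[B [Q { }] [B [Q ( [B [Q { }]] )] [B [Q ( )]]]]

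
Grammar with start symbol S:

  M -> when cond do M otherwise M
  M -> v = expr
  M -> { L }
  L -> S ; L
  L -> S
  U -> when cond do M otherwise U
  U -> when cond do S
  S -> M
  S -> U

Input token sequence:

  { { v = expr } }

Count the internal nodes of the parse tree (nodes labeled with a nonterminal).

8

[S [M { [L [S [M { [L [S [M v = expr]]] }]]] }]]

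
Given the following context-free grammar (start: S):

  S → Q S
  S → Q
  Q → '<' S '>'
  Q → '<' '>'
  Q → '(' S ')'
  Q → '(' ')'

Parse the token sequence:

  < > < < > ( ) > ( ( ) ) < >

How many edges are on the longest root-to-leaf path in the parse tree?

6

[S [Q < >] [S [Q < [S [Q < >] [S [Q ( )]]] >] [S [Q ( [S [Q ( )]] )] [S [Q < >]]]]]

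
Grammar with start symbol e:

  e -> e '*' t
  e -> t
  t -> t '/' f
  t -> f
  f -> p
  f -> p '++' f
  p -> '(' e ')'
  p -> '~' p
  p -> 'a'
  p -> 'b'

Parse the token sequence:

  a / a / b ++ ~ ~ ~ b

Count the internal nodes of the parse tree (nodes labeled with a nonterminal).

15

[e [t [t [t [f [p a]]] / [f [p a]]] / [f [p b] ++ [f [p ~ [p ~ [p ~ [p b]]]]]]]]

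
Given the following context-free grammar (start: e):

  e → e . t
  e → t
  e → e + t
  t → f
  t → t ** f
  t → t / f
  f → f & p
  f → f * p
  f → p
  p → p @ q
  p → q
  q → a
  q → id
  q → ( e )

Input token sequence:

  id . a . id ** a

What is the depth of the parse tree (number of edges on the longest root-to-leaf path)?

7

[e [e [e [t [f [p [q id]]]]] . [t [f [p [q a]]]]] . [t [t [f [p [q id]]]] ** [f [p [q a]]]]]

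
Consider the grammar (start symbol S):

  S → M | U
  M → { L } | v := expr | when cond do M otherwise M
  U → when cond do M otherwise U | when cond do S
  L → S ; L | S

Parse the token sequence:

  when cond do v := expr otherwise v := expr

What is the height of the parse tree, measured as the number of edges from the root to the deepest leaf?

[S [M when cond do [M v := expr] otherwise [M v := expr]]]

3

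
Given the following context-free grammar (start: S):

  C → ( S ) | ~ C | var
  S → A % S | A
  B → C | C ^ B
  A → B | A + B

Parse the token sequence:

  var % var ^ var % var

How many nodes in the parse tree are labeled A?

[S [A [B [C var]]] % [S [A [B [C var] ^ [B [C var]]]] % [S [A [B [C var]]]]]]

3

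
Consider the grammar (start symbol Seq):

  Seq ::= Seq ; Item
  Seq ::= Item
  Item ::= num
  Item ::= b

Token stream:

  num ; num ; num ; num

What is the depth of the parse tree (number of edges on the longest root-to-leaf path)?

[Seq [Seq [Seq [Seq [Item num]] ; [Item num]] ; [Item num]] ; [Item num]]

5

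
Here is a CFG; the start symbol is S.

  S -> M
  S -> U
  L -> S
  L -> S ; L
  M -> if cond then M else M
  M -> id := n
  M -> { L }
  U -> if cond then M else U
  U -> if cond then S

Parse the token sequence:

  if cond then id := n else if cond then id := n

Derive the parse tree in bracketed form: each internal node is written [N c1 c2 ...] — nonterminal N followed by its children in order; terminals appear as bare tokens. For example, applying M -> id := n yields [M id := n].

S
U
if cond then M else U
if cond then id := n else U
if cond then id := n else if cond then S
if cond then id := n else if cond then M
if cond then id := n else if cond then id := n

[S [U if cond then [M id := n] else [U if cond then [S [M id := n]]]]]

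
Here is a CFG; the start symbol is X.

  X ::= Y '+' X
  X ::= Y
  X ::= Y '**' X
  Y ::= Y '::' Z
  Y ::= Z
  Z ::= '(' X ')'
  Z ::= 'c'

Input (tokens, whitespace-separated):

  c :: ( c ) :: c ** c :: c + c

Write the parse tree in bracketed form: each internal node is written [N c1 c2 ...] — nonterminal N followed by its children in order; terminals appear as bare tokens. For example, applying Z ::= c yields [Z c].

X
Y ** X
Y :: Z ** X
Y :: Z :: Z ** X
Z :: Z :: Z ** X
c :: Z :: Z ** X
c :: ( X ) :: Z ** X
c :: ( Y ) :: Z ** X
c :: ( Z ) :: Z ** X
c :: ( c ) :: Z ** X
c :: ( c ) :: c ** X
c :: ( c ) :: c ** Y + X
c :: ( c ) :: c ** Y :: Z + X
c :: ( c ) :: c ** Z :: Z + X
c :: ( c ) :: c ** c :: Z + X
c :: ( c ) :: c ** c :: c + X
c :: ( c ) :: c ** c :: c + Y
c :: ( c ) :: c ** c :: c + Z
c :: ( c ) :: c ** c :: c + c

[X [Y [Y [Y [Z c]] :: [Z ( [X [Y [Z c]]] )]] :: [Z c]] ** [X [Y [Y [Z c]] :: [Z c]] + [X [Y [Z c]]]]]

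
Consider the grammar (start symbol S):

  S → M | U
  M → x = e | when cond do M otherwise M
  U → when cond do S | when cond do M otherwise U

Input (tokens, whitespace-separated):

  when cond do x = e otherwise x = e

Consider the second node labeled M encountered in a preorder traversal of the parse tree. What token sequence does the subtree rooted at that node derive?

[S [M when cond do [M x = e] otherwise [M x = e]]]

x = e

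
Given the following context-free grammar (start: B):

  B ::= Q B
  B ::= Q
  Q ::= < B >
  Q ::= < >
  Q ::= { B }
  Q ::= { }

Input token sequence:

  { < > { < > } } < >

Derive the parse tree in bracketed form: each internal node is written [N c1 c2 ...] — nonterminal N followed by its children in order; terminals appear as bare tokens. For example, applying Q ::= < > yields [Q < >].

[B [Q { [B [Q < >] [B [Q { [B [Q < >]] }]]] }] [B [Q < >]]]

B
Q B
{ B } B
{ Q B } B
{ < > B } B
{ < > Q } B
{ < > { B } } B
{ < > { Q } } B
{ < > { < > } } B
{ < > { < > } } Q
{ < > { < > } } < >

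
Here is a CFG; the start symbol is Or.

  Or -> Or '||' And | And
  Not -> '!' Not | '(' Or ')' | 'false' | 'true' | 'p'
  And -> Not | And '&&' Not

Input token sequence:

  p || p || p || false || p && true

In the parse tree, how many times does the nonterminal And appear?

[Or [Or [Or [Or [Or [And [Not p]]] || [And [Not p]]] || [And [Not p]]] || [And [Not false]]] || [And [And [Not p]] && [Not true]]]

6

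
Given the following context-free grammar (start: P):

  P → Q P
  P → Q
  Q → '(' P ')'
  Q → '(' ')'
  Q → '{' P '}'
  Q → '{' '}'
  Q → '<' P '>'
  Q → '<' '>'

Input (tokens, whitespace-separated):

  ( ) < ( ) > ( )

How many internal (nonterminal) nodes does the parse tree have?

[P [Q ( )] [P [Q < [P [Q ( )]] >] [P [Q ( )]]]]

8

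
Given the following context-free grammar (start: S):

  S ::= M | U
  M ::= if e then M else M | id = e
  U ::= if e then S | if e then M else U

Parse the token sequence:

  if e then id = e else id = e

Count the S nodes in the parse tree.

[S [M if e then [M id = e] else [M id = e]]]

1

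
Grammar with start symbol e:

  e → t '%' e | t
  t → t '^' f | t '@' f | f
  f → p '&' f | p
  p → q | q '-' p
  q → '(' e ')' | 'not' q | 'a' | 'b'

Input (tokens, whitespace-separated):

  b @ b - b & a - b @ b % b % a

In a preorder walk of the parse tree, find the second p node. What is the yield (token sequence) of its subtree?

b - b

[e [t [t [t [f [p [q b]]]] @ [f [p [q b] - [p [q b]]] & [f [p [q a] - [p [q b]]]]]] @ [f [p [q b]]]] % [e [t [f [p [q b]]]] % [e [t [f [p [q a]]]]]]]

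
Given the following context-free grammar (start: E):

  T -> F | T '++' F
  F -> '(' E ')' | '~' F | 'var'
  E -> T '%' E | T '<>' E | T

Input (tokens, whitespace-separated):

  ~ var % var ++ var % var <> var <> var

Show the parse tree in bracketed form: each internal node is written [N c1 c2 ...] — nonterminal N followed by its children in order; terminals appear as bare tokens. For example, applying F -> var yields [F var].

[E [T [F ~ [F var]]] % [E [T [T [F var]] ++ [F var]] % [E [T [F var]] <> [E [T [F var]] <> [E [T [F var]]]]]]]

E
T % E
F % E
~ F % E
~ var % E
~ var % T % E
~ var % T ++ F % E
~ var % F ++ F % E
~ var % var ++ F % E
~ var % var ++ var % E
~ var % var ++ var % T <> E
~ var % var ++ var % F <> E
~ var % var ++ var % var <> E
~ var % var ++ var % var <> T <> E
~ var % var ++ var % var <> F <> E
~ var % var ++ var % var <> var <> E
~ var % var ++ var % var <> var <> T
~ var % var ++ var % var <> var <> F
~ var % var ++ var % var <> var <> var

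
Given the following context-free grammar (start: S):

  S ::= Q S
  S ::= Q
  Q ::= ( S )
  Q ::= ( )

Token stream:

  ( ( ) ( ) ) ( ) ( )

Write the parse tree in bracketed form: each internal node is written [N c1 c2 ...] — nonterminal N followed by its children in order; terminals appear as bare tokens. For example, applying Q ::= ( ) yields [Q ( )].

[S [Q ( [S [Q ( )] [S [Q ( )]]] )] [S [Q ( )] [S [Q ( )]]]]

S
Q S
( S ) S
( Q S ) S
( ( ) S ) S
( ( ) Q ) S
( ( ) ( ) ) S
( ( ) ( ) ) Q S
( ( ) ( ) ) ( ) S
( ( ) ( ) ) ( ) Q
( ( ) ( ) ) ( ) ( )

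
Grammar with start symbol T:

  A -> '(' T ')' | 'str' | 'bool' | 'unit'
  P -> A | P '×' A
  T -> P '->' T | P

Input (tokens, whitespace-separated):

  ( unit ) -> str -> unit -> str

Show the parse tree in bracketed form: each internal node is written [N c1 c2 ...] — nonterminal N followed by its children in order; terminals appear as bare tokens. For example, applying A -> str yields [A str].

[T [P [A ( [T [P [A unit]]] )]] -> [T [P [A str]] -> [T [P [A unit]] -> [T [P [A str]]]]]]

T
P -> T
A -> T
( T ) -> T
( P ) -> T
( A ) -> T
( unit ) -> T
( unit ) -> P -> T
( unit ) -> A -> T
( unit ) -> str -> T
( unit ) -> str -> P -> T
( unit ) -> str -> A -> T
( unit ) -> str -> unit -> T
( unit ) -> str -> unit -> P
( unit ) -> str -> unit -> A
( unit ) -> str -> unit -> str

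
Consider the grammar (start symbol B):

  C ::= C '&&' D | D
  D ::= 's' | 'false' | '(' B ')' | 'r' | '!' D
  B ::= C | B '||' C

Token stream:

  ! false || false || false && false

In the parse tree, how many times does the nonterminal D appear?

5

[B [B [B [C [D ! [D false]]]] || [C [D false]]] || [C [C [D false]] && [D false]]]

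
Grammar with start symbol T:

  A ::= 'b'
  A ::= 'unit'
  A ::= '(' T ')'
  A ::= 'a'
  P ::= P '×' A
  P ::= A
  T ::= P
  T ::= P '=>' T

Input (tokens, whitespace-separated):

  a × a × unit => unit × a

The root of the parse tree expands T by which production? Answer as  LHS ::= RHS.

[T [P [P [P [A a]] × [A a]] × [A unit]] => [T [P [P [A unit]] × [A a]]]]

T ::= P '=>' T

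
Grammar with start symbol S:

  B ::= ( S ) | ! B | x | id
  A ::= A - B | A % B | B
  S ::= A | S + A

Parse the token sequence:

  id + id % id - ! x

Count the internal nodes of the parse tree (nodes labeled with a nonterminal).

11

[S [S [A [B id]]] + [A [A [A [B id]] % [B id]] - [B ! [B x]]]]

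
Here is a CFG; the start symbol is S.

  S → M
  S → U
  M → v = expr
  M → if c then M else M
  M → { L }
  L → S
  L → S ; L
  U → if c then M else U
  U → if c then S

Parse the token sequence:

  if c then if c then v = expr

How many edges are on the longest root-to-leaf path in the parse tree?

6

[S [U if c then [S [U if c then [S [M v = expr]]]]]]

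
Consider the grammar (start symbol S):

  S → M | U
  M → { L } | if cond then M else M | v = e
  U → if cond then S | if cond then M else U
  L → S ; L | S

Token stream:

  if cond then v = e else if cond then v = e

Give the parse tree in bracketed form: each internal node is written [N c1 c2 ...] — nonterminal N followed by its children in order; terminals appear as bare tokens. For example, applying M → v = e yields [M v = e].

[S [U if cond then [M v = e] else [U if cond then [S [M v = e]]]]]

S
U
if cond then M else U
if cond then v = e else U
if cond then v = e else if cond then S
if cond then v = e else if cond then M
if cond then v = e else if cond then v = e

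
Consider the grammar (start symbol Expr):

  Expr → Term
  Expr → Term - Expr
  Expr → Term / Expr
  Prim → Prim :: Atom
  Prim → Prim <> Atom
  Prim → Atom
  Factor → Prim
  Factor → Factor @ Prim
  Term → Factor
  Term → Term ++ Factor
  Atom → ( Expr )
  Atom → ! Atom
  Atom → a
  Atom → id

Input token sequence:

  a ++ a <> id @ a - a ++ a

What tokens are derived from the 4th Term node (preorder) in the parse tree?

[Expr [Term [Term [Factor [Prim [Atom a]]]] ++ [Factor [Factor [Prim [Prim [Atom a]] <> [Atom id]]] @ [Prim [Atom a]]]] - [Expr [Term [Term [Factor [Prim [Atom a]]]] ++ [Factor [Prim [Atom a]]]]]]

a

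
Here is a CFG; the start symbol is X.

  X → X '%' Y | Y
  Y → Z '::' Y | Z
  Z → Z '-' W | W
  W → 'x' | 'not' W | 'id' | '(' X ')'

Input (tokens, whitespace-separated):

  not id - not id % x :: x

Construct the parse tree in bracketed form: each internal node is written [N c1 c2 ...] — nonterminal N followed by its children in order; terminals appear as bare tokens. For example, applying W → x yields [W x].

X
X % Y
Y % Y
Z % Y
Z - W % Y
W - W % Y
not W - W % Y
not id - W % Y
not id - not W % Y
not id - not id % Y
not id - not id % Z :: Y
not id - not id % W :: Y
not id - not id % x :: Y
not id - not id % x :: Z
not id - not id % x :: W
not id - not id % x :: x

[X [X [Y [Z [Z [W not [W id]]] - [W not [W id]]]]] % [Y [Z [W x]] :: [Y [Z [W x]]]]]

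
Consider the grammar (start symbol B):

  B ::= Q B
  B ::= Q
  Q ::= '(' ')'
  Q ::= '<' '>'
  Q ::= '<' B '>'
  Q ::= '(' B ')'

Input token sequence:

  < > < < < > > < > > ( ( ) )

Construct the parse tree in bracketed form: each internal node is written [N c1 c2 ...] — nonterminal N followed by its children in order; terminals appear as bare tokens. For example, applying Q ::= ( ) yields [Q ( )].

[B [Q < >] [B [Q < [B [Q < [B [Q < >]] >] [B [Q < >]]] >] [B [Q ( [B [Q ( )]] )]]]]

B
Q B
< > B
< > Q B
< > < B > B
< > < Q B > B
< > < < B > B > B
< > < < Q > B > B
< > < < < > > B > B
< > < < < > > Q > B
< > < < < > > < > > B
< > < < < > > < > > Q
< > < < < > > < > > ( B )
< > < < < > > < > > ( Q )
< > < < < > > < > > ( ( ) )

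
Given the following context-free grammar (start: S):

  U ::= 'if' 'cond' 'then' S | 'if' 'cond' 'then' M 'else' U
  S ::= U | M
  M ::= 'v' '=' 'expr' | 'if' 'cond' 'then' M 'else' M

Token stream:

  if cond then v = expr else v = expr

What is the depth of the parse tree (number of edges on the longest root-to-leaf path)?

[S [M if cond then [M v = expr] else [M v = expr]]]

3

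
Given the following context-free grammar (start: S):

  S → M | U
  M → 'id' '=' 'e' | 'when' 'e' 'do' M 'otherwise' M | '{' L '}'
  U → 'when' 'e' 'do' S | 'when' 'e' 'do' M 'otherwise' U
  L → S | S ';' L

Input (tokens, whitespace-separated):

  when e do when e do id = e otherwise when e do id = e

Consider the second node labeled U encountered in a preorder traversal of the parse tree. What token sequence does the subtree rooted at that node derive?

when e do id = e otherwise when e do id = e

[S [U when e do [S [U when e do [M id = e] otherwise [U when e do [S [M id = e]]]]]]]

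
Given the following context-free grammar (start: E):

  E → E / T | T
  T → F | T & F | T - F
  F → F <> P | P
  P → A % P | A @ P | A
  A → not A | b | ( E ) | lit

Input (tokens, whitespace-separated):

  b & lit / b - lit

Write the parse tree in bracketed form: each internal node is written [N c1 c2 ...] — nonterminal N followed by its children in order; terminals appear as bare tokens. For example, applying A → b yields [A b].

E
E / T
T / T
T & F / T
F & F / T
P & F / T
A & F / T
b & F / T
b & P / T
b & A / T
b & lit / T
b & lit / T - F
b & lit / F - F
b & lit / P - F
b & lit / A - F
b & lit / b - F
b & lit / b - P
b & lit / b - A
b & lit / b - lit

[E [E [T [T [F [P [A b]]]] & [F [P [A lit]]]]] / [T [T [F [P [A b]]]] - [F [P [A lit]]]]]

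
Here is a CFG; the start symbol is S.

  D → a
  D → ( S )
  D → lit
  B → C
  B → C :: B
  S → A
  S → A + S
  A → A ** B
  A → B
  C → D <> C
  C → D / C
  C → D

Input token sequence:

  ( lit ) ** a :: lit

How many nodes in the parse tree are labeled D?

[S [A [A [B [C [D ( [S [A [B [C [D lit]]]]] )]]]] ** [B [C [D a]] :: [B [C [D lit]]]]]]

4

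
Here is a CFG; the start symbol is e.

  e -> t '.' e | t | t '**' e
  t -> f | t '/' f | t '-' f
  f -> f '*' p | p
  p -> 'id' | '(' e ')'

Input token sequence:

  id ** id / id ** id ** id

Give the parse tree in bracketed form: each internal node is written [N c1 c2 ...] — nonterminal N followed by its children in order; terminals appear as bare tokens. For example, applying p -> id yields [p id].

e
t ** e
f ** e
p ** e
id ** e
id ** t ** e
id ** t / f ** e
id ** f / f ** e
id ** p / f ** e
id ** id / f ** e
id ** id / p ** e
id ** id / id ** e
id ** id / id ** t ** e
id ** id / id ** f ** e
id ** id / id ** p ** e
id ** id / id ** id ** e
id ** id / id ** id ** t
id ** id / id ** id ** f
id ** id / id ** id ** p
id ** id / id ** id ** id

[e [t [f [p id]]] ** [e [t [t [f [p id]]] / [f [p id]]] ** [e [t [f [p id]]] ** [e [t [f [p id]]]]]]]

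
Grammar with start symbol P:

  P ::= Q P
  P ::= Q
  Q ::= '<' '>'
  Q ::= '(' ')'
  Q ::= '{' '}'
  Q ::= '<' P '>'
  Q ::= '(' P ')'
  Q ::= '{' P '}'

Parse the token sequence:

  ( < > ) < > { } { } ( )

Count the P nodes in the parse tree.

[P [Q ( [P [Q < >]] )] [P [Q < >] [P [Q { }] [P [Q { }] [P [Q ( )]]]]]]

6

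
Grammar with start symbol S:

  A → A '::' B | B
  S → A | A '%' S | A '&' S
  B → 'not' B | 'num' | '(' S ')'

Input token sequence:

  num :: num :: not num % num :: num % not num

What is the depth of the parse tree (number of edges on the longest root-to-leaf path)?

[S [A [A [A [B num]] :: [B num]] :: [B not [B num]]] % [S [A [A [B num]] :: [B num]] % [S [A [B not [B num]]]]]]

6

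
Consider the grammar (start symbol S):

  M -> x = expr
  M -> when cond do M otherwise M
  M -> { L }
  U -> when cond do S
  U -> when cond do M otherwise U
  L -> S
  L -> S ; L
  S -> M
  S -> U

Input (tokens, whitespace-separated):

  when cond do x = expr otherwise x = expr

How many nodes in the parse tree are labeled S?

1

[S [M when cond do [M x = expr] otherwise [M x = expr]]]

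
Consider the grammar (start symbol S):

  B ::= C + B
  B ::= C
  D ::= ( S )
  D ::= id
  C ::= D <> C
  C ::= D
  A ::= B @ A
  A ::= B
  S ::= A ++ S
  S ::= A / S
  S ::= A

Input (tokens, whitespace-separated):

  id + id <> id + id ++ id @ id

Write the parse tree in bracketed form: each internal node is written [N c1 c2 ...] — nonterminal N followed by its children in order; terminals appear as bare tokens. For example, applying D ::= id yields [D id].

S
A ++ S
B ++ S
C + B ++ S
D + B ++ S
id + B ++ S
id + C + B ++ S
id + D <> C + B ++ S
id + id <> C + B ++ S
id + id <> D + B ++ S
id + id <> id + B ++ S
id + id <> id + C ++ S
id + id <> id + D ++ S
id + id <> id + id ++ S
id + id <> id + id ++ A
id + id <> id + id ++ B @ A
id + id <> id + id ++ C @ A
id + id <> id + id ++ D @ A
id + id <> id + id ++ id @ A
id + id <> id + id ++ id @ B
id + id <> id + id ++ id @ C
id + id <> id + id ++ id @ D
id + id <> id + id ++ id @ id

[S [A [B [C [D id]] + [B [C [D id] <> [C [D id]]] + [B [C [D id]]]]]] ++ [S [A [B [C [D id]]] @ [A [B [C [D id]]]]]]]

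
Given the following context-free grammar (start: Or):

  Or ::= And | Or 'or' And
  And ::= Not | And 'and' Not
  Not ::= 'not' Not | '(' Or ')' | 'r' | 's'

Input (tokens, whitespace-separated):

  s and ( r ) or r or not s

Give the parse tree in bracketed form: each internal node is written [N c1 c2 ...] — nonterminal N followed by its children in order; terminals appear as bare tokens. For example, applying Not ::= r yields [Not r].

Or
Or or And
Or or And or And
And or And or And
And and Not or And or And
Not and Not or And or And
s and Not or And or And
s and ( Or ) or And or And
s and ( And ) or And or And
s and ( Not ) or And or And
s and ( r ) or And or And
s and ( r ) or Not or And
s and ( r ) or r or And
s and ( r ) or r or Not
s and ( r ) or r or not Not
s and ( r ) or r or not s

[Or [Or [Or [And [And [Not s]] and [Not ( [Or [And [Not r]]] )]]] or [And [Not r]]] or [And [Not not [Not s]]]]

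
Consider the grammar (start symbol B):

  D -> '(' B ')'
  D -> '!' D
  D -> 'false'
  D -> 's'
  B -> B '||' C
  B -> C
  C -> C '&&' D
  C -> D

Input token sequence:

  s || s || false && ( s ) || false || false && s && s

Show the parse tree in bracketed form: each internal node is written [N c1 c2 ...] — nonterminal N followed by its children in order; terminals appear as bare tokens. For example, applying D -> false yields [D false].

[B [B [B [B [B [C [D s]]] || [C [D s]]] || [C [C [D false]] && [D ( [B [C [D s]]] )]]] || [C [D false]]] || [C [C [C [D false]] && [D s]] && [D s]]]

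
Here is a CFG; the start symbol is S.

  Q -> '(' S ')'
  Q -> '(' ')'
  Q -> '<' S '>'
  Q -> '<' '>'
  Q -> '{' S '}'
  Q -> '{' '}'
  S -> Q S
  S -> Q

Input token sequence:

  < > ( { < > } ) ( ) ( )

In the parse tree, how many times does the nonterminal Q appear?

[S [Q < >] [S [Q ( [S [Q { [S [Q < >]] }]] )] [S [Q ( )] [S [Q ( )]]]]]

6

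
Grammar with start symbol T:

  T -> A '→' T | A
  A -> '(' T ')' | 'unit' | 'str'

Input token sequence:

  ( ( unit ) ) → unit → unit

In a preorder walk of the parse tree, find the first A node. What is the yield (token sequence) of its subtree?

[T [A ( [T [A ( [T [A unit]] )]] )] → [T [A unit] → [T [A unit]]]]

( ( unit ) )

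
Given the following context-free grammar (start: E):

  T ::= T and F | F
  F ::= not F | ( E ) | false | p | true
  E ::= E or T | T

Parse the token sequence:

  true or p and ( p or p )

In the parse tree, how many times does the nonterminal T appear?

5

[E [E [T [F true]]] or [T [T [F p]] and [F ( [E [E [T [F p]]] or [T [F p]]] )]]]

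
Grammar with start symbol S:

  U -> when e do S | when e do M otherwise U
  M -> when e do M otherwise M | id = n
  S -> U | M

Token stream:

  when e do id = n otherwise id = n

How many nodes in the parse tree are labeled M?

[S [M when e do [M id = n] otherwise [M id = n]]]

3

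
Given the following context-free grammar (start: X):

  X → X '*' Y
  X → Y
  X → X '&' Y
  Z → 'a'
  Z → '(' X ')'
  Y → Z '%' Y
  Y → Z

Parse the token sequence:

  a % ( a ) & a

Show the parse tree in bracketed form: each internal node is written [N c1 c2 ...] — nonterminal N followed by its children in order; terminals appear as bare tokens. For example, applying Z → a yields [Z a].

[X [X [Y [Z a] % [Y [Z ( [X [Y [Z a]]] )]]]] & [Y [Z a]]]

X
X & Y
Y & Y
Z % Y & Y
a % Y & Y
a % Z & Y
a % ( X ) & Y
a % ( Y ) & Y
a % ( Z ) & Y
a % ( a ) & Y
a % ( a ) & Z
a % ( a ) & a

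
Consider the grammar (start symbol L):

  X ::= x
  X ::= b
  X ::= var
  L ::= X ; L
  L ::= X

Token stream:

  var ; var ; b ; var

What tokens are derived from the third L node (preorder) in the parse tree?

b ; var

[L [X var] ; [L [X var] ; [L [X b] ; [L [X var]]]]]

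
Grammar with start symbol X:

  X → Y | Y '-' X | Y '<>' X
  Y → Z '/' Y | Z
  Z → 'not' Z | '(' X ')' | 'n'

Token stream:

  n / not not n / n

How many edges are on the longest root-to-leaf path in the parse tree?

[X [Y [Z n] / [Y [Z not [Z not [Z n]]] / [Y [Z n]]]]]

6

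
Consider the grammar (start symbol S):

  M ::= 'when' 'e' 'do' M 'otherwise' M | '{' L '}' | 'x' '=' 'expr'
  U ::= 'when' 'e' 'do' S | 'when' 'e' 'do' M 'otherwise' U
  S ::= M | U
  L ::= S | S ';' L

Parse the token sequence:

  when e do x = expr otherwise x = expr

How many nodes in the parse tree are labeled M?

3

[S [M when e do [M x = expr] otherwise [M x = expr]]]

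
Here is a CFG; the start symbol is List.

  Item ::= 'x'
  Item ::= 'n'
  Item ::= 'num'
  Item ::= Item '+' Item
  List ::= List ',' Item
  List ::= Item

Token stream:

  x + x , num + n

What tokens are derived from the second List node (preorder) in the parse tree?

x + x

[List [List [Item [Item x] + [Item x]]] , [Item [Item num] + [Item n]]]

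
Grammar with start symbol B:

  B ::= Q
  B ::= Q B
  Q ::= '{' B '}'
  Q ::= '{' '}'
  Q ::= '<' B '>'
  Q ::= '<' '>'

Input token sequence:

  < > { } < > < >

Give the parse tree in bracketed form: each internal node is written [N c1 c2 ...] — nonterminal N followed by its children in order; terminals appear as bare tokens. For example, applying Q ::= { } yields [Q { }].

B
Q B
< > B
< > Q B
< > { } B
< > { } Q B
< > { } < > B
< > { } < > Q
< > { } < > < >

[B [Q < >] [B [Q { }] [B [Q < >] [B [Q < >]]]]]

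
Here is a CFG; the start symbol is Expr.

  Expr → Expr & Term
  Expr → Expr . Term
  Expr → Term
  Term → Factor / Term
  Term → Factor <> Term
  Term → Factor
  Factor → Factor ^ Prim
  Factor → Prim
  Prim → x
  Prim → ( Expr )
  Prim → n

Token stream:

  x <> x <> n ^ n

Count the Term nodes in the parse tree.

3

[Expr [Term [Factor [Prim x]] <> [Term [Factor [Prim x]] <> [Term [Factor [Factor [Prim n]] ^ [Prim n]]]]]]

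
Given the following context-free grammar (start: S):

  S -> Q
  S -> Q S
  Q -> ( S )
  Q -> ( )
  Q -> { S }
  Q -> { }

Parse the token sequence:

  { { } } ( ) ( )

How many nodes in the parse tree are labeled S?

[S [Q { [S [Q { }]] }] [S [Q ( )] [S [Q ( )]]]]

4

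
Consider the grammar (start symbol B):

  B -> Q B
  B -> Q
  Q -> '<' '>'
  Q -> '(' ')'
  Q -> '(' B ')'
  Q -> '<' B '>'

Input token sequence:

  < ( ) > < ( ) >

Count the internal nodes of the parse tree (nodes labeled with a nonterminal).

[B [Q < [B [Q ( )]] >] [B [Q < [B [Q ( )]] >]]]

8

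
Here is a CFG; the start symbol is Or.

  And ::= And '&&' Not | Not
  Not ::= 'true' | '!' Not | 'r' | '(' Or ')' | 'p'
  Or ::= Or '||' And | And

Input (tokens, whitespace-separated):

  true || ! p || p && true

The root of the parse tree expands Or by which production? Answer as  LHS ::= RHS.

[Or [Or [Or [And [Not true]]] || [And [Not ! [Not p]]]] || [And [And [Not p]] && [Not true]]]

Or ::= Or '||' And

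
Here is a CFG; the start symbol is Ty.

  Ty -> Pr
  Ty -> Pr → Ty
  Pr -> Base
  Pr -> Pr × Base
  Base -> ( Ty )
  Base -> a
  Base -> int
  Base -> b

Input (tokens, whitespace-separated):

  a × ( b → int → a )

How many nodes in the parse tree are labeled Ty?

4

[Ty [Pr [Pr [Base a]] × [Base ( [Ty [Pr [Base b]] → [Ty [Pr [Base int]] → [Ty [Pr [Base a]]]]] )]]]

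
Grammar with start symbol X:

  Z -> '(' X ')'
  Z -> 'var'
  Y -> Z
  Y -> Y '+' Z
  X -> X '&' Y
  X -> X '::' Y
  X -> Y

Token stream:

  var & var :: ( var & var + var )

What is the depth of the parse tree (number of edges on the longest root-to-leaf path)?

7

[X [X [X [Y [Z var]]] & [Y [Z var]]] :: [Y [Z ( [X [X [Y [Z var]]] & [Y [Y [Z var]] + [Z var]]] )]]]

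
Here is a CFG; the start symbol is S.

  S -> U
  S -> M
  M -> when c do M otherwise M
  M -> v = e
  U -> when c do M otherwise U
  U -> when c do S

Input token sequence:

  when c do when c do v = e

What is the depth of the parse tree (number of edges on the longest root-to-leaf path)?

6

[S [U when c do [S [U when c do [S [M v = e]]]]]]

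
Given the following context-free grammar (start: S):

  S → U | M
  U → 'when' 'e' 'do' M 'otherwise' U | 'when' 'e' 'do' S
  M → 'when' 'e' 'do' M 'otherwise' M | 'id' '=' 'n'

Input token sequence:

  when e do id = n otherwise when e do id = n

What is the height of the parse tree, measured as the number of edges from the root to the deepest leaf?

[S [U when e do [M id = n] otherwise [U when e do [S [M id = n]]]]]

5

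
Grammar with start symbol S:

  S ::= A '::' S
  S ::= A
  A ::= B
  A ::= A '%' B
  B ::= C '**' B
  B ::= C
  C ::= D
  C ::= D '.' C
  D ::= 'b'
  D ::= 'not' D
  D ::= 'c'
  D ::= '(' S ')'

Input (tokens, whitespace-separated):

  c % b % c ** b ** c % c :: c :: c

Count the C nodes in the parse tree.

[S [A [A [A [A [B [C [D c]]]] % [B [C [D b]]]] % [B [C [D c]] ** [B [C [D b]] ** [B [C [D c]]]]]] % [B [C [D c]]]] :: [S [A [B [C [D c]]]] :: [S [A [B [C [D c]]]]]]]

8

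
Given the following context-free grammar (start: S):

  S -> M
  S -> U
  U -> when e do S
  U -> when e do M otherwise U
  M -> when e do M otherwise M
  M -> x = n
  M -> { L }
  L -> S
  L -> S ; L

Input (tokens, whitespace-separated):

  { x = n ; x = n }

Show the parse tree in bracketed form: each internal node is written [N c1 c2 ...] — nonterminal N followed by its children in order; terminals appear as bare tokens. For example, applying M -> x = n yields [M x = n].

S
M
{ L }
{ S ; L }
{ M ; L }
{ x = n ; L }
{ x = n ; S }
{ x = n ; M }
{ x = n ; x = n }

[S [M { [L [S [M x = n]] ; [L [S [M x = n]]]] }]]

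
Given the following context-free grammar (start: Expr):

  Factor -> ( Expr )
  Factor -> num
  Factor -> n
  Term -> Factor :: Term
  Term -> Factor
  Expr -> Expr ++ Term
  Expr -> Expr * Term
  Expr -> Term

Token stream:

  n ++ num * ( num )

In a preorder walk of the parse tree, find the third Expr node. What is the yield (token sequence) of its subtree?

[Expr [Expr [Expr [Term [Factor n]]] ++ [Term [Factor num]]] * [Term [Factor ( [Expr [Term [Factor num]]] )]]]

n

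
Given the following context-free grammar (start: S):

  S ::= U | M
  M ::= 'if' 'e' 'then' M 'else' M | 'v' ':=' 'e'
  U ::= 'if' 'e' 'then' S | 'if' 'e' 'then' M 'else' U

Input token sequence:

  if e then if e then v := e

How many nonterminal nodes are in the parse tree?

[S [U if e then [S [U if e then [S [M v := e]]]]]]

6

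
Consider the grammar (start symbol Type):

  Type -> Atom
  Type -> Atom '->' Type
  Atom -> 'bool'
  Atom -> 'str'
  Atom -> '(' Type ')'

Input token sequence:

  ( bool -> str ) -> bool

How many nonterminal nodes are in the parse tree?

8

[Type [Atom ( [Type [Atom bool] -> [Type [Atom str]]] )] -> [Type [Atom bool]]]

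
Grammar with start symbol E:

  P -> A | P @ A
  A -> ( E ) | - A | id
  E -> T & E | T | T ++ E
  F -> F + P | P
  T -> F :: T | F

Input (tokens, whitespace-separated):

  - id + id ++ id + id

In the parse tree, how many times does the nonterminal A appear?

5

[E [T [F [F [P [A - [A id]]]] + [P [A id]]]] ++ [E [T [F [F [P [A id]]] + [P [A id]]]]]]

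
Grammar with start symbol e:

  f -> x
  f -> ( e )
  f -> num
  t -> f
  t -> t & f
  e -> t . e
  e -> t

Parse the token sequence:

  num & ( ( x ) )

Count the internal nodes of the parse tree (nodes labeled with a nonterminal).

[e [t [t [f num]] & [f ( [e [t [f ( [e [t [f x]]] )]]] )]]]

11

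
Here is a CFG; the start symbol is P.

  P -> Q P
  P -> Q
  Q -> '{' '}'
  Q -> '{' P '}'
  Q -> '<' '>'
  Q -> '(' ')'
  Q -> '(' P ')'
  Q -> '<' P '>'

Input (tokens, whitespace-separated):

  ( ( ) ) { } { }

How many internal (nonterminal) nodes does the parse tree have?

8

[P [Q ( [P [Q ( )]] )] [P [Q { }] [P [Q { }]]]]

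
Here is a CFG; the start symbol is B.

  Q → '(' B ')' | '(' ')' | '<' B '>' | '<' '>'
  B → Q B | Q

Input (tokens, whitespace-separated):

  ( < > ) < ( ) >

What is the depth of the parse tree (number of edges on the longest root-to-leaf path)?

5

[B [Q ( [B [Q < >]] )] [B [Q < [B [Q ( )]] >]]]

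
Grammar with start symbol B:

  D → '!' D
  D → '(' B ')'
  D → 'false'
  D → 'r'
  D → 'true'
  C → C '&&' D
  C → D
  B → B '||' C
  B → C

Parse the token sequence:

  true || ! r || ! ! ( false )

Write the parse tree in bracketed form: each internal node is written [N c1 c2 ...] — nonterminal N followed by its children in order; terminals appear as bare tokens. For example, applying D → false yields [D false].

[B [B [B [C [D true]]] || [C [D ! [D r]]]] || [C [D ! [D ! [D ( [B [C [D false]]] )]]]]]

B
B || C
B || C || C
C || C || C
D || C || C
true || C || C
true || D || C
true || ! D || C
true || ! r || C
true || ! r || D
true || ! r || ! D
true || ! r || ! ! D
true || ! r || ! ! ( B )
true || ! r || ! ! ( C )
true || ! r || ! ! ( D )
true || ! r || ! ! ( false )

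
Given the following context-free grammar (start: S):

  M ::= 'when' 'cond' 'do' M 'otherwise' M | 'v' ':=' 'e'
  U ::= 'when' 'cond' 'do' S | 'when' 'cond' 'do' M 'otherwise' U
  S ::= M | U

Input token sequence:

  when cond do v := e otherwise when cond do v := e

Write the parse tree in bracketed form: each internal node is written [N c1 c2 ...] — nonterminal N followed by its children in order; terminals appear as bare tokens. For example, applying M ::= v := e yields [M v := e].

S
U
when cond do M otherwise U
when cond do v := e otherwise U
when cond do v := e otherwise when cond do S
when cond do v := e otherwise when cond do M
when cond do v := e otherwise when cond do v := e

[S [U when cond do [M v := e] otherwise [U when cond do [S [M v := e]]]]]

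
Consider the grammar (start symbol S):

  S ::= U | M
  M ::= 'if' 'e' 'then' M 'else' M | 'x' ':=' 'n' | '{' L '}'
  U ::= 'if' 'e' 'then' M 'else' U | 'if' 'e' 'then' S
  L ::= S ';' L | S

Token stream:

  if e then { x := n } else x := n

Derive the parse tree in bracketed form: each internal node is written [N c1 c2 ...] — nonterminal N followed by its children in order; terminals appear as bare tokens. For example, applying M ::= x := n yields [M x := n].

S
M
if e then M else M
if e then { L } else M
if e then { S } else M
if e then { M } else M
if e then { x := n } else M
if e then { x := n } else x := n

[S [M if e then [M { [L [S [M x := n]]] }] else [M x := n]]]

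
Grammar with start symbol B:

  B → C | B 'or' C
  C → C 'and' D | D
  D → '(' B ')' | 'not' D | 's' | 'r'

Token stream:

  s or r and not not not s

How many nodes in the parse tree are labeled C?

3

[B [B [C [D s]]] or [C [C [D r]] and [D not [D not [D not [D s]]]]]]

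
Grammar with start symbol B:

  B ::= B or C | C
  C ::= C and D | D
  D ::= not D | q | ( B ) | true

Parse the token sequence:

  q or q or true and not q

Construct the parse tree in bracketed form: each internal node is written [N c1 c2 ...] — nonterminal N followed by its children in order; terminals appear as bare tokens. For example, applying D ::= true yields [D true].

B
B or C
B or C or C
C or C or C
D or C or C
q or C or C
q or D or C
q or q or C
q or q or C and D
q or q or D and D
q or q or true and D
q or q or true and not D
q or q or true and not q

[B [B [B [C [D q]]] or [C [D q]]] or [C [C [D true]] and [D not [D q]]]]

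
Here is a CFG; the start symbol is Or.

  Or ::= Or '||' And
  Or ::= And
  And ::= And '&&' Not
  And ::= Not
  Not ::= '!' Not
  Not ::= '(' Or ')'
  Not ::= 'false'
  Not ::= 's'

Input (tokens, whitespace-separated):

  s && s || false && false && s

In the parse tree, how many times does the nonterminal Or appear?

[Or [Or [And [And [Not s]] && [Not s]]] || [And [And [And [Not false]] && [Not false]] && [Not s]]]

2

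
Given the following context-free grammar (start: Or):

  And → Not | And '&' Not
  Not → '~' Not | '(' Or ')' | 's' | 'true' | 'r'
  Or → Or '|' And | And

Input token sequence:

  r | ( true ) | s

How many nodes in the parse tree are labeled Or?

4

[Or [Or [Or [And [Not r]]] | [And [Not ( [Or [And [Not true]]] )]]] | [And [Not s]]]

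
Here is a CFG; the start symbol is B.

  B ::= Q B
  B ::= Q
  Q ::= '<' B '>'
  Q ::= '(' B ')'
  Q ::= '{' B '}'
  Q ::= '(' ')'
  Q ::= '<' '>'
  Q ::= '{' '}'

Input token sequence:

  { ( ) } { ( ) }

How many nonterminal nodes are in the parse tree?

8

[B [Q { [B [Q ( )]] }] [B [Q { [B [Q ( )]] }]]]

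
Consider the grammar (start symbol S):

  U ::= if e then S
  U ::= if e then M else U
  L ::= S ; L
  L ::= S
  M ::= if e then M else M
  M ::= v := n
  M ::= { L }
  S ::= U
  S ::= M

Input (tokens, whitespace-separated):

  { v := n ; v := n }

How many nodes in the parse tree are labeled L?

2

[S [M { [L [S [M v := n]] ; [L [S [M v := n]]]] }]]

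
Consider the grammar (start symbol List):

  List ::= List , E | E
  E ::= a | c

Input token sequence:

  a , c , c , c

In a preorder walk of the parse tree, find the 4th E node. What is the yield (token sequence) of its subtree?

[List [List [List [List [E a]] , [E c]] , [E c]] , [E c]]

c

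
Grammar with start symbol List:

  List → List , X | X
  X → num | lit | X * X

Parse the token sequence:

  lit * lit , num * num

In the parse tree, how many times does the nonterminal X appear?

[List [List [X [X lit] * [X lit]]] , [X [X num] * [X num]]]

6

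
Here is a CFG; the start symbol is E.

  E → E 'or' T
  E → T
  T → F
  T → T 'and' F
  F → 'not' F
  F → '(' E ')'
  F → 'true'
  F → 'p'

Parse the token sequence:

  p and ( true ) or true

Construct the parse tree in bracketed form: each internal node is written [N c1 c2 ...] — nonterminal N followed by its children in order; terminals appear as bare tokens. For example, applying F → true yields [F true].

[E [E [T [T [F p]] and [F ( [E [T [F true]]] )]]] or [T [F true]]]

E
E or T
T or T
T and F or T
F and F or T
p and F or T
p and ( E ) or T
p and ( T ) or T
p and ( F ) or T
p and ( true ) or T
p and ( true ) or F
p and ( true ) or true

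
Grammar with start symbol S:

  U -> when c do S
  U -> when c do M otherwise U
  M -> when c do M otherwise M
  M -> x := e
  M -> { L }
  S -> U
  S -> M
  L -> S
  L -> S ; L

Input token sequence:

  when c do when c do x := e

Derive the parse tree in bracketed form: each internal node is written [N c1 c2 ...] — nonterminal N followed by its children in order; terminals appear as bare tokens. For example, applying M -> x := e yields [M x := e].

S
U
when c do S
when c do U
when c do when c do S
when c do when c do M
when c do when c do x := e

[S [U when c do [S [U when c do [S [M x := e]]]]]]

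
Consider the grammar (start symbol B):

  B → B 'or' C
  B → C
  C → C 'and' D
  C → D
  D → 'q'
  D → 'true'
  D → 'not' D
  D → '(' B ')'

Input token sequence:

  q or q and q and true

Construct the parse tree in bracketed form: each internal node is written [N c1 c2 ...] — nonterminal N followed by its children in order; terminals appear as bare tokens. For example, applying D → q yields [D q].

B
B or C
C or C
D or C
q or C
q or C and D
q or C and D and D
q or D and D and D
q or q and D and D
q or q and q and D
q or q and q and true

[B [B [C [D q]]] or [C [C [C [D q]] and [D q]] and [D true]]]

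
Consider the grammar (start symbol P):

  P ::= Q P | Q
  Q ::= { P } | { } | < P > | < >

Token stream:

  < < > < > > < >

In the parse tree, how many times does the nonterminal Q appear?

4

[P [Q < [P [Q < >] [P [Q < >]]] >] [P [Q < >]]]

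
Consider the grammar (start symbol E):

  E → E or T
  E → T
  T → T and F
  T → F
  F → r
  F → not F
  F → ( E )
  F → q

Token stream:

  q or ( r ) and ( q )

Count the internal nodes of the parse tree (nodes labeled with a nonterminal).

[E [E [T [F q]]] or [T [T [F ( [E [T [F r]]] )]] and [F ( [E [T [F q]]] )]]]

14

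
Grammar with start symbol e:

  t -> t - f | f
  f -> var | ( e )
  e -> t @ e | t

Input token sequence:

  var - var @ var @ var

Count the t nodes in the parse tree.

[e [t [t [f var]] - [f var]] @ [e [t [f var]] @ [e [t [f var]]]]]

4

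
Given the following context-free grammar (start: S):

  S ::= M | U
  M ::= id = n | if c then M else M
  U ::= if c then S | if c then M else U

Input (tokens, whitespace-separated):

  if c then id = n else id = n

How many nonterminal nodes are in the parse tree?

[S [M if c then [M id = n] else [M id = n]]]

4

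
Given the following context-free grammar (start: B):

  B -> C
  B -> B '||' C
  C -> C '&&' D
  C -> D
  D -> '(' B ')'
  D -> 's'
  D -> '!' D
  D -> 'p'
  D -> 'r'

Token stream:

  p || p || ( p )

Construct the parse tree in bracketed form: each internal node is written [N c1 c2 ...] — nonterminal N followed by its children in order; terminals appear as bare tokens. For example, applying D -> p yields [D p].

[B [B [B [C [D p]]] || [C [D p]]] || [C [D ( [B [C [D p]]] )]]]

B
B || C
B || C || C
C || C || C
D || C || C
p || C || C
p || D || C
p || p || C
p || p || D
p || p || ( B )
p || p || ( C )
p || p || ( D )
p || p || ( p )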